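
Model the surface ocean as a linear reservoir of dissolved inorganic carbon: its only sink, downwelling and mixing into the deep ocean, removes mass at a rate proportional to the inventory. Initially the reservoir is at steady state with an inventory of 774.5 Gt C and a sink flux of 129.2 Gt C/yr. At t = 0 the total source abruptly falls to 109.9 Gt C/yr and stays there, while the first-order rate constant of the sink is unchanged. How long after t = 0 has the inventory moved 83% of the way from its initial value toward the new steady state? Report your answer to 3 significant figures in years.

τ = M₀/F₀ = 774.5/129.2 = 5.995 yr.
The remaining gap fraction is e^(−t/τ); 83% covered ⇒ e^(−t/τ) = 0.170.
t = −τ ln(0.170) = 5.995 × 1.772 = 10.62 yr.

10.6 yr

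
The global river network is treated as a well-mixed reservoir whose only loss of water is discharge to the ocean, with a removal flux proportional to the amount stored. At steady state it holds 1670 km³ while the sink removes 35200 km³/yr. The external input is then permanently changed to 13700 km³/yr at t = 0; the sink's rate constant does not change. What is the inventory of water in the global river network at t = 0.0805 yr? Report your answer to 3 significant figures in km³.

837 km³

τ = M₀/F₀ = 1670/35200 = 0.04744 yr; rate constant k = 1/τ.
New steady state M_∞ = F₁/k = F₁·τ = 13700 × 0.04744 = 649.97 km³.
M(t) = M_∞ + (M₀ − M_∞)·e^(−t/τ); t/τ = 0.0805/0.04744 = 1.697, so e^(−t/τ) = 0.1833.
M(t) = 649.97 + 1020 × 0.1833 = 836.92 km³.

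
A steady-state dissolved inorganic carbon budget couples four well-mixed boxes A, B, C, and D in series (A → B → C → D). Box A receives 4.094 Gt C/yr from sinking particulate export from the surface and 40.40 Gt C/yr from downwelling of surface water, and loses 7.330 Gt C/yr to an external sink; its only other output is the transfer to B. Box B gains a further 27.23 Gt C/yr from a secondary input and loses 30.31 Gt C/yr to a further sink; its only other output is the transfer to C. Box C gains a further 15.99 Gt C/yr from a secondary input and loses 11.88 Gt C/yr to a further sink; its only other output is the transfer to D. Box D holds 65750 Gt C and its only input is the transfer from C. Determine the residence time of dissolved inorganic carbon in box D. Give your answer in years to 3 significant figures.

Box A: F(A→B) = (4.094 + 40.40) − 7.330 = 37.164 Gt C/yr.
Box B: F(B→C) = (37.164 + 27.23) − 30.31 = 34.084 Gt C/yr.
Box C: F(C→D) = (34.084 + 15.99) − 11.88 = 38.194 Gt C/yr.
Box D throughput = its input = 38.194 Gt C/yr; τ = 65750 / 38.194 = 1721 yr.

1720 yr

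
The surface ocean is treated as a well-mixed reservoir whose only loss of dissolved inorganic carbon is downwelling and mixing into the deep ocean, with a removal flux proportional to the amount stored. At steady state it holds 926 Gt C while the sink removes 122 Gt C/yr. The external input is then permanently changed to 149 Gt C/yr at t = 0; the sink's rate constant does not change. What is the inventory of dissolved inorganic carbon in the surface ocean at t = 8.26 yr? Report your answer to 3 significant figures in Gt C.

τ = M₀/F₀ = 926/122 = 7.590 yr; rate constant k = 1/τ.
New steady state M_∞ = F₁/k = F₁·τ = 149 × 7.590 = 1130.9 Gt C.
M(t) = M_∞ + (M₀ − M_∞)·e^(−t/τ); t/τ = 8.26/7.590 = 1.088, so e^(−t/τ) = 0.3368.
M(t) = 1130.9 − 204.9 × 0.3368 = 1061.9 Gt C.

1060 Gt C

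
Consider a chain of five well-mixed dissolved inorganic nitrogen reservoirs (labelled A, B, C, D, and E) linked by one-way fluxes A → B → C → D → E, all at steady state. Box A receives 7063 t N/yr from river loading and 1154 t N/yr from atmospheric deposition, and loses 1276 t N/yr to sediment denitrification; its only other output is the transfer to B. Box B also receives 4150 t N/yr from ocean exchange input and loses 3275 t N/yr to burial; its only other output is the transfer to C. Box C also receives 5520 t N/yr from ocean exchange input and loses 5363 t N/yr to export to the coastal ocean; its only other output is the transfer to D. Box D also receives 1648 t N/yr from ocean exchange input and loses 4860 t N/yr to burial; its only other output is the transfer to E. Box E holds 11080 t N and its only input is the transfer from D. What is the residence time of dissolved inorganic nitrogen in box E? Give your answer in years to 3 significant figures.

2.33 yr

Box A: F(A→B) = (7063 + 1154) − 1276 = 6941.0 t N/yr.
Box B: F(B→C) = (6941.0 + 4150) − 3275 = 7816.0 t N/yr.
Box C: F(C→D) = (7816.0 + 5520) − 5363 = 7973.0 t N/yr.
Box D: F(D→E) = (7973.0 + 1648) − 4860 = 4761.0 t N/yr.
Box E throughput = its input = 4761.0 t N/yr; τ = 11080 / 4761.0 = 2.327 yr.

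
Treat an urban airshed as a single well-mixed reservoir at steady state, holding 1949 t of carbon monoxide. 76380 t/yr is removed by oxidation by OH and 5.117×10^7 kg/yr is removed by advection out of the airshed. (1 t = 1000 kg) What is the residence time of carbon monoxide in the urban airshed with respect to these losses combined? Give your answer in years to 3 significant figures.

0.0153 yr

Convert the advection out of the airshed flux: 5.117×10^7 kg/yr = 51170 t/yr.
Total removal = 76380 + 51170 = 127550 t/yr.
τ = M / ΣF_out = 1949 / 127550 = 0.01528 yr.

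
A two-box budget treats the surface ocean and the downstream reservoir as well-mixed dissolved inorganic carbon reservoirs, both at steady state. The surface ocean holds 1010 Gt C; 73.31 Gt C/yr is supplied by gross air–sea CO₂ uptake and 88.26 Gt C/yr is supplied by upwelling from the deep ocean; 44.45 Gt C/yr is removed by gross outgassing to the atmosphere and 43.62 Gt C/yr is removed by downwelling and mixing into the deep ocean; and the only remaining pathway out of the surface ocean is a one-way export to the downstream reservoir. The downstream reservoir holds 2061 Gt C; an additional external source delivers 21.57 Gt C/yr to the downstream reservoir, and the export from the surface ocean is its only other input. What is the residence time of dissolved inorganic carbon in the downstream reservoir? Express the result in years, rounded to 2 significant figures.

Balance the surface ocean: ΣF_in = 73.31 + 88.26 = 161.57 Gt C/yr.
Export to the downstream reservoir = ΣF_in − (44.45 + 43.62) = 73.500 Gt C/yr.
Total input to the downstream reservoir = 73.500 + 21.57 = 95.070 Gt C/yr; at steady state this equals its total output.
τ = M / F = 2061 / 95.070 = 21.68 yr.

22 yr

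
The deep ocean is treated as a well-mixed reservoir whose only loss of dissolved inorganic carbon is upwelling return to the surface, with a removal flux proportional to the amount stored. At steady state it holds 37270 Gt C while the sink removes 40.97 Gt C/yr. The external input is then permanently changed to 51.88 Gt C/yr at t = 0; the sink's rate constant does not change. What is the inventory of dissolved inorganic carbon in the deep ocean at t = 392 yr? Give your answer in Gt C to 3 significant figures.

40700 Gt C

Residence time τ = M₀/F₀ = 909.7 yr. The eventual steady state is M_∞ = M₀·(F₁/F₀) = 37270 × 51.88/40.97 = 47195 Gt C.
The anomaly ΔM(t) = M(t) − M_∞ decays as ΔM₀·e^(−t/τ) with ΔM₀ = 37270 − 47195 = −9925 Gt C.
At t = 392 yr, e^(−t/τ) = e^(−0.4309) = 0.6499, so ΔM = −6450 Gt C and M = 47195 − 6450 = 40745 Gt C.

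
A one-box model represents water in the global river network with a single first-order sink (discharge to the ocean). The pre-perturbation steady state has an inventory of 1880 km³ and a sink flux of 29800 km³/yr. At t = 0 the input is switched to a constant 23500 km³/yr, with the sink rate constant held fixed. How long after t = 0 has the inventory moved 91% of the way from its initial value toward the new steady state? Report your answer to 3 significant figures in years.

0.152 yr

τ = M₀/F₀ = 1880/29800 = 0.06309 yr.
The remaining gap fraction is e^(−t/τ); 91% covered ⇒ e^(−t/τ) = 0.0900.
t = −τ ln(0.0900) = 0.06309 × 2.408 = 0.1519 yr.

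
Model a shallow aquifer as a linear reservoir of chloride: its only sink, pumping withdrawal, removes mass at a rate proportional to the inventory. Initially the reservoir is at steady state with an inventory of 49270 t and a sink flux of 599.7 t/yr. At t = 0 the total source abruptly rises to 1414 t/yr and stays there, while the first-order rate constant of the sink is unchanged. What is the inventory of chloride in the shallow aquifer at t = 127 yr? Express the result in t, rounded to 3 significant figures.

102000 t

Residence time τ = M₀/F₀ = 82.16 yr. The eventual steady state is M_∞ = M₀·(F₁/F₀) = 49270 × 1414/599.7 = 116170 t.
The anomaly ΔM(t) = M(t) − M_∞ decays as ΔM₀·e^(−t/τ) with ΔM₀ = 49270 − 116170 = −66900 t.
At t = 127 yr, e^(−t/τ) = e^(−1.546) = 0.2131, so ΔM = −14260 t and M = 116170 − 14260 = 101910 t.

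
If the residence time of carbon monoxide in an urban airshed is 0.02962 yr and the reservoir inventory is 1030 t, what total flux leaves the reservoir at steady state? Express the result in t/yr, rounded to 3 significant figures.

F = M / τ = 1030 / 0.02962 = 34770 t/yr.

34800 t/yr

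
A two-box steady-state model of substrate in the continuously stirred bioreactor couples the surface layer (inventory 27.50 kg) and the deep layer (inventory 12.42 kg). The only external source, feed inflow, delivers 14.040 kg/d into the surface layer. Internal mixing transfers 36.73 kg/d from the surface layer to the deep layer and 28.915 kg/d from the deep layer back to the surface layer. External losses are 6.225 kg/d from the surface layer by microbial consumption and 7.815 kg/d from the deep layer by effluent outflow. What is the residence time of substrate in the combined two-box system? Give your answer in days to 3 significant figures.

2.84 d

For the system as a whole, the A↔B exchange is internal and contributes nothing to the throughput; only the external sinks remove mass.
M_total = 27.50 + 12.42 = 39.920 kg.
ΣF_external_out = 6.225 + 7.815 = 14.040 kg/d.
τ = M_total / ΣF_ext = 39.920 / 14.040 = 2.843 d.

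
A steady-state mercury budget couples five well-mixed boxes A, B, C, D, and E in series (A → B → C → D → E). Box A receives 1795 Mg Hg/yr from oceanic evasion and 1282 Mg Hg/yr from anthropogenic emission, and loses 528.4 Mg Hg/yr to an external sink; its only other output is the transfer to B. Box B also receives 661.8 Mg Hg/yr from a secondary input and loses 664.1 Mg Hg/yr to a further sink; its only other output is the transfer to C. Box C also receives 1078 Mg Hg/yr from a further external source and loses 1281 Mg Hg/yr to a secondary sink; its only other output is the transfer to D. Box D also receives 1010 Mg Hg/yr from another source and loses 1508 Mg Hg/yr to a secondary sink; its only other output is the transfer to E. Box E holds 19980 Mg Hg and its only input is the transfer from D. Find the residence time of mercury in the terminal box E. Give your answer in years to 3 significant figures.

10.8 yr

Box A: F(A→B) = (1795 + 1282) − 528.4 = 2548.6 Mg Hg/yr.
Box B: F(B→C) = (2548.6 + 661.8) − 664.1 = 2546.3 Mg Hg/yr.
Box C: F(C→D) = (2546.3 + 1078) − 1281 = 2343.3 Mg Hg/yr.
Box D: F(D→E) = (2343.3 + 1010) − 1508 = 1845.3 Mg Hg/yr.
Box E throughput = its input = 1845.3 Mg Hg/yr; τ = 19980 / 1845.3 = 10.83 yr.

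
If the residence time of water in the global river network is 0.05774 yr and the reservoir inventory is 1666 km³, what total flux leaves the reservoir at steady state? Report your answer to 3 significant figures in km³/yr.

F = M / τ = 1666 / 0.05774 = 28850 km³/yr.

28900 km³/yr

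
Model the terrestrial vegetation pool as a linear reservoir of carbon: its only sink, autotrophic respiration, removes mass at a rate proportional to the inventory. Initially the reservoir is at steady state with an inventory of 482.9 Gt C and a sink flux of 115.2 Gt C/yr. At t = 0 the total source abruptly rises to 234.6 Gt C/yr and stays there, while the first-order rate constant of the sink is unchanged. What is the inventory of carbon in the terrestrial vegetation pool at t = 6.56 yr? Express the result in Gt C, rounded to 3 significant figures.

τ = M₀/F₀ = 482.9/115.2 = 4.192 yr; rate constant k = 1/τ.
New steady state M_∞ = F₁/k = F₁·τ = 234.6 × 4.192 = 983.41 Gt C.
M(t) = M_∞ + (M₀ − M_∞)·e^(−t/τ); t/τ = 6.56/4.192 = 1.565, so e^(−t/τ) = 0.2091.
M(t) = 983.41 − 500.5 × 0.2091 = 878.75 Gt C.

879 Gt C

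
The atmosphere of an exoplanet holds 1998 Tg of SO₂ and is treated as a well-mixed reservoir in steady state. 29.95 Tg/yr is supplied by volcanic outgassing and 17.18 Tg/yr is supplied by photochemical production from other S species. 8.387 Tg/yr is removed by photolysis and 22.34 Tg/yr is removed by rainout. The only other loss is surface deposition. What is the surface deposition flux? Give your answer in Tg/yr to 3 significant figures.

16.4 Tg/yr

At steady state ΣF_in = ΣF_out.
ΣF_in = 29.95 + 17.18 = 47.130 Tg/yr.
Surface deposition flux = ΣF_in − (8.387 + 22.34) = 47.130 − 30.73 = 16.40 Tg/yr.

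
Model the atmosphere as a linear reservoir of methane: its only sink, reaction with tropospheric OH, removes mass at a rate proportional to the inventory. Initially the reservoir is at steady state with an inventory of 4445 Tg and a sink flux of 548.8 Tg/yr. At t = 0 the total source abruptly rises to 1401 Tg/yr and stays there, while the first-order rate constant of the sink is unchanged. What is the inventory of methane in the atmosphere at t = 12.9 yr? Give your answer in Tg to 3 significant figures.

Residence time τ = M₀/F₀ = 8.099 yr. The eventual steady state is M_∞ = M₀·(F₁/F₀) = 4445 × 1401/548.8 = 11347 Tg.
The anomaly ΔM(t) = M(t) − M_∞ decays as ΔM₀·e^(−t/τ) with ΔM₀ = 4445 − 11347 = −6902 Tg.
At t = 12.9 yr, e^(−t/τ) = e^(−1.593) = 0.2034, so ΔM = −1404 Tg and M = 11347 − 1404 = 9943.6 Tg.

9940 Tg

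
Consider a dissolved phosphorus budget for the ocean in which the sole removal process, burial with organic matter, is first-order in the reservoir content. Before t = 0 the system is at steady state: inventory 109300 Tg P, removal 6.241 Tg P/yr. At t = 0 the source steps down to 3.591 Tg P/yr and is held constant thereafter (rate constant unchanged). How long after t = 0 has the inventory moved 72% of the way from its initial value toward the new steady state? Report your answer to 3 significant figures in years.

22300 yr

τ = M₀/F₀ = 109300/6.241 = 17510 yr.
The remaining gap fraction is e^(−t/τ); 72% covered ⇒ e^(−t/τ) = 0.280.
t = −τ ln(0.280) = 17510 × 1.273 = 22290 yr.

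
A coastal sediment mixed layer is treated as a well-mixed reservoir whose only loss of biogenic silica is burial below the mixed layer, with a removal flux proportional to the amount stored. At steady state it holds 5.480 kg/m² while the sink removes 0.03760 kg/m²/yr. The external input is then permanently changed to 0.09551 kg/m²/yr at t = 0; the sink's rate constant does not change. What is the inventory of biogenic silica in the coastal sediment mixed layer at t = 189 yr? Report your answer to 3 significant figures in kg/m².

The sink rate constant is k = F₀/M₀ = 0.03760/5.480 = 0.006861 yr⁻¹.
Solving dM/dt = F₁ − kM with M(0) = M₀ gives M(t) = F₁/k + (M₀ − F₁/k)·e^(−kt).
F₁/k = 0.09551/0.006861 = 13.920 kg/m²; kt = 0.006861 × 189 = 1.297, e^(−kt) = 0.2734.
M(189) = 13.920 + (5.480 − 13.920) × 0.2734 = 13.920 − 2.308 = 11.612 kg/m².

11.6 kg/m²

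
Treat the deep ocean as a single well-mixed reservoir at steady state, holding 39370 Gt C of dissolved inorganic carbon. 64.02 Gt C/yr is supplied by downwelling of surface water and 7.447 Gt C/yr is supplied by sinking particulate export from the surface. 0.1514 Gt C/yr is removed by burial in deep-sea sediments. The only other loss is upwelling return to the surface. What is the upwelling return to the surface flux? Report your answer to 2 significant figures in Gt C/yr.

71 Gt C/yr

At steady state ΣF_in = ΣF_out.
ΣF_in = 64.02 + 7.447 = 71.467 Gt C/yr.
Upwelling return to the surface flux = ΣF_in − (0.1514) = 71.467 − 0.1514 = 71.32 Gt C/yr.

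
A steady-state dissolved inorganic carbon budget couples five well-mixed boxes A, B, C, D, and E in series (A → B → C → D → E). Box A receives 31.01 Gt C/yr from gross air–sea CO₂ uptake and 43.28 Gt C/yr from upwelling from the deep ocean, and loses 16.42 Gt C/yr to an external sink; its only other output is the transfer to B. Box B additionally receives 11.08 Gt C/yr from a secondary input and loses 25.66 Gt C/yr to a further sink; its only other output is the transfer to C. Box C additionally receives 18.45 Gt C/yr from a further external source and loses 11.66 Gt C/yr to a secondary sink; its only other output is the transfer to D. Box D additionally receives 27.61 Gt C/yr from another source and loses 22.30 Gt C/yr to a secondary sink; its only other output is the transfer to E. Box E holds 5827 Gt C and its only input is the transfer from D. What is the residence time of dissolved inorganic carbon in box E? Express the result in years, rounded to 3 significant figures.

Box A: F(A→B) = (31.01 + 43.28) − 16.42 = 57.870 Gt C/yr.
Box B: F(B→C) = (57.870 + 11.08) − 25.66 = 43.290 Gt C/yr.
Box C: F(C→D) = (43.290 + 18.45) − 11.66 = 50.080 Gt C/yr.
Box D: F(D→E) = (50.080 + 27.61) − 22.30 = 55.390 Gt C/yr.
Box E throughput = its input = 55.390 Gt C/yr; τ = 5827 / 55.390 = 105.2 yr.

105 yr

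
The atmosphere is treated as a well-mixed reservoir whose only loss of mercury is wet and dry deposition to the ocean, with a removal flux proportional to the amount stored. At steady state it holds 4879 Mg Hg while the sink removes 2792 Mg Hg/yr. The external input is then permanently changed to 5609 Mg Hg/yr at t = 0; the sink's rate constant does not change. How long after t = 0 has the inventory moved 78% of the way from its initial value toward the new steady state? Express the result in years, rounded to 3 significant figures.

τ = M₀/F₀ = 4879/2792 = 1.747 yr.
The remaining gap fraction is e^(−t/τ); 78% covered ⇒ e^(−t/τ) = 0.220.
t = −τ ln(0.220) = 1.747 × 1.514 = 2.646 yr.

2.65 yr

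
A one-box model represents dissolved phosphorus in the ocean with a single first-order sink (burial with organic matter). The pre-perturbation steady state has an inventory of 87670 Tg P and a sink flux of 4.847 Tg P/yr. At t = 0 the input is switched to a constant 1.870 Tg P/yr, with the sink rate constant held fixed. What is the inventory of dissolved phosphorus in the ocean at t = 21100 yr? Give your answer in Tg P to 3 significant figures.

The sink rate constant is k = F₀/M₀ = 4.847/87670 = 5.529×10^-5 yr⁻¹.
Solving dM/dt = F₁ − kM with M(0) = M₀ gives M(t) = F₁/k + (M₀ − F₁/k)·e^(−kt).
F₁/k = 1.870/5.529×10^-5 = 33824 Tg P; kt = 5.529×10^-5 × 21100 = 1.167, e^(−kt) = 0.3114.
M(21100) = 33824 + (87670 − 33824) × 0.3114 = 33824 + 16770 = 50593 Tg P.

50600 Tg P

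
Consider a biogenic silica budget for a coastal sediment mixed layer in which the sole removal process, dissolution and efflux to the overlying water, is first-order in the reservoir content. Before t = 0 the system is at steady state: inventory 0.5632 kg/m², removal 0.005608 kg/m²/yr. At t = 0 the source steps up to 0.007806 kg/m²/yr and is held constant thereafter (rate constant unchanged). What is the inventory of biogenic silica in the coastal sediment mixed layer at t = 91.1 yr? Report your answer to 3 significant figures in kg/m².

τ = M₀/F₀ = 0.5632/0.005608 = 100.4 yr; rate constant k = 1/τ.
New steady state M_∞ = F₁/k = F₁·τ = 0.007806 × 100.4 = 0.78394 kg/m².
M(t) = M_∞ + (M₀ − M_∞)·e^(−t/τ); t/τ = 91.1/100.4 = 0.9071, so e^(−t/τ) = 0.4037.
M(t) = 0.78394 − 0.2207 × 0.4037 = 0.69483 kg/m².

0.695 kg/m²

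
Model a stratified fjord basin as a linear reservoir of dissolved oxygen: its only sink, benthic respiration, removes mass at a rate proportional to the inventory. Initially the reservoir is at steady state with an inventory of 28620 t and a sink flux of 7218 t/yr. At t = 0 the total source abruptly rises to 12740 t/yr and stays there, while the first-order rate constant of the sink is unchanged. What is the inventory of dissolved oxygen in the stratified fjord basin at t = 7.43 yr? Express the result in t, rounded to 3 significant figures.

47200 t

The sink rate constant is k = F₀/M₀ = 7218/28620 = 0.2522 yr⁻¹.
Solving dM/dt = F₁ − kM with M(0) = M₀ gives M(t) = F₁/k + (M₀ − F₁/k)·e^(−kt).
F₁/k = 12740/0.2522 = 50515 t; kt = 0.2522 × 7.43 = 1.874, e^(−kt) = 0.1535.
M(7.43) = 50515 + (28620 − 50515) × 0.1535 = 50515 − 3362 = 47154 t.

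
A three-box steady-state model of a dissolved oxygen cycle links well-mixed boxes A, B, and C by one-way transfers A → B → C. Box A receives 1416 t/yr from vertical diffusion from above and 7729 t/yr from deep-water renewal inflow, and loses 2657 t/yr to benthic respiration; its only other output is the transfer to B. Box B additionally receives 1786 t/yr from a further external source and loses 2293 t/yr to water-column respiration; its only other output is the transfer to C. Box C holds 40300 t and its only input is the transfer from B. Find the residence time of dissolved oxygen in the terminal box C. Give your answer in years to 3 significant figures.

6.74 yr

Box A: F(A→B) = (1416 + 7729) − 2657 = 6488.0 t/yr.
Box B: F(B→C) = (6488.0 + 1786) − 2293 = 5981.0 t/yr.
Box C throughput = its input = 5981.0 t/yr; τ = 40300 / 5981.0 = 6.738 yr.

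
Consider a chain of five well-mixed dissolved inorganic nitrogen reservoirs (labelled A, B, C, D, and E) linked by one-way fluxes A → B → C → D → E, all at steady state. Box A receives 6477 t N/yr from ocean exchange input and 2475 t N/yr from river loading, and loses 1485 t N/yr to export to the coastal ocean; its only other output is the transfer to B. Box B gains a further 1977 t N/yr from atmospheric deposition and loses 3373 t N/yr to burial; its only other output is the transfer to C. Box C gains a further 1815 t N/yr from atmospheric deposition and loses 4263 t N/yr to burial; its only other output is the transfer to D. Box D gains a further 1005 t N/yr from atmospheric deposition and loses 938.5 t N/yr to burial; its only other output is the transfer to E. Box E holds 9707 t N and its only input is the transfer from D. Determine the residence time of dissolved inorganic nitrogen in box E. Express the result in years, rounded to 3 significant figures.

Box A: F(A→B) = (6477 + 2475) − 1485 = 7467.0 t N/yr.
Box B: F(B→C) = (7467.0 + 1977) − 3373 = 6071.0 t N/yr.
Box C: F(C→D) = (6071.0 + 1815) − 4263 = 3623.0 t N/yr.
Box D: F(D→E) = (3623.0 + 1005) − 938.5 = 3689.5 t N/yr.
Box E throughput = its input = 3689.5 t N/yr; τ = 9707 / 3689.5 = 2.631 yr.

2.63 yr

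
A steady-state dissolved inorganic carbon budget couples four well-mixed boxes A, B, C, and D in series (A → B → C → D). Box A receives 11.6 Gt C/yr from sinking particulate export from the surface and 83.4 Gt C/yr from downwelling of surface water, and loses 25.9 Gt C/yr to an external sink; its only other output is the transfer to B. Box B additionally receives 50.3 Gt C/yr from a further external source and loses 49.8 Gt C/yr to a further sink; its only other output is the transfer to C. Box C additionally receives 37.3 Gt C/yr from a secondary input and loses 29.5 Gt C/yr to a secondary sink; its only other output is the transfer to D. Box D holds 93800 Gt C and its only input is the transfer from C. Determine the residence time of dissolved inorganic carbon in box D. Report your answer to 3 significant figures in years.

Box A: F(A→B) = (11.6 + 83.4) − 25.9 = 69.100 Gt C/yr.
Box B: F(B→C) = (69.100 + 50.3) − 49.8 = 69.600 Gt C/yr.
Box C: F(C→D) = (69.600 + 37.3) − 29.5 = 77.400 Gt C/yr.
Box D throughput = its input = 77.400 Gt C/yr; τ = 93800 / 77.400 = 1212 yr.

1210 yr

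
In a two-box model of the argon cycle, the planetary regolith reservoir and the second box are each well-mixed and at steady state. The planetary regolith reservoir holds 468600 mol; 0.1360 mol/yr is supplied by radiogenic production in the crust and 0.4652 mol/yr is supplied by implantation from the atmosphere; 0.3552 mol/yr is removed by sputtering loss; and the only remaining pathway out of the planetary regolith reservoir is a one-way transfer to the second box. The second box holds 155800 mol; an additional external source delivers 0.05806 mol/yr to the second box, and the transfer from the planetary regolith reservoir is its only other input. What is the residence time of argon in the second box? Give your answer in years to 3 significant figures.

Balance the planetary regolith reservoir: ΣF_in = 0.1360 + 0.4652 = 0.60120 mol/yr.
Transfer to the second box = ΣF_in − (0.3552) = 0.24600 mol/yr.
Total input to the second box = 0.24600 + 0.05806 = 0.30406 mol/yr; at steady state this equals its total output.
τ = M / F = 155800 / 0.30406 = 512400 yr.

512000 yr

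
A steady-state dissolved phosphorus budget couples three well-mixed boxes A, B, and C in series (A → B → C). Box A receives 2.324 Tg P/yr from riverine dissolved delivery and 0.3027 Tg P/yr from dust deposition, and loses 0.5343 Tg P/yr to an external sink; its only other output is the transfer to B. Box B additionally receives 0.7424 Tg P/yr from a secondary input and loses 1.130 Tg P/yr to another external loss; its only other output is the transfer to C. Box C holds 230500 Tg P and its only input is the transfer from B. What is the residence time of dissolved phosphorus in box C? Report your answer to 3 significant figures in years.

135000 yr

Box A: F(A→B) = (2.324 + 0.3027) − 0.5343 = 2.0924 Tg P/yr.
Box B: F(B→C) = (2.0924 + 0.7424) − 1.130 = 1.7048 Tg P/yr.
Box C throughput = its input = 1.7048 Tg P/yr; τ = 230500 / 1.7048 = 135200 yr.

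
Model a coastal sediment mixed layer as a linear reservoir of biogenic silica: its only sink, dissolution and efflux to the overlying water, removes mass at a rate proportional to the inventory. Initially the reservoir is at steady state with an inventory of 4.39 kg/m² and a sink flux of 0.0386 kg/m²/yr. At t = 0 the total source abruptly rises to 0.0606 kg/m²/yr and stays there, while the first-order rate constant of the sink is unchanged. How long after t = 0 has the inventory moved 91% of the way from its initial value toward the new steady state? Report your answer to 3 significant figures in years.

τ = M₀/F₀ = 4.39/0.0386 = 113.7 yr.
The remaining gap fraction is e^(−t/τ); 91% covered ⇒ e^(−t/τ) = 0.0900.
t = −τ ln(0.0900) = 113.7 × 2.408 = 273.9 yr.

274 yr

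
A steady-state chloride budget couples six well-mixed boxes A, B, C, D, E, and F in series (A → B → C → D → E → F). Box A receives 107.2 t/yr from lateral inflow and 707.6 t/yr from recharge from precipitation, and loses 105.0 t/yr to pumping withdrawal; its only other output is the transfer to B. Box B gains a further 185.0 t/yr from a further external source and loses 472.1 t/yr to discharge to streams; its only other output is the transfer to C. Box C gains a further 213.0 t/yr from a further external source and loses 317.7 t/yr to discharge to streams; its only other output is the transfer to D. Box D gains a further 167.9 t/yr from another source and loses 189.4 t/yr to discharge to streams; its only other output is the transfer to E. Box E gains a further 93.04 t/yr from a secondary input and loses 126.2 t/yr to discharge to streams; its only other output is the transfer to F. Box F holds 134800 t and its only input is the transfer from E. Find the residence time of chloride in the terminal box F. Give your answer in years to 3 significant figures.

512 yr

Box A: F(A→B) = (107.2 + 707.6) − 105.0 = 709.80 t/yr.
Box B: F(B→C) = (709.80 + 185.0) − 472.1 = 422.70 t/yr.
Box C: F(C→D) = (422.70 + 213.0) − 317.7 = 318.00 t/yr.
Box D: F(D→E) = (318.00 + 167.9) − 189.4 = 296.50 t/yr.
Box E: F(E→F) = (296.50 + 93.04) − 126.2 = 263.34 t/yr.
Box F throughput = its input = 263.34 t/yr; τ = 134800 / 263.34 = 511.9 yr.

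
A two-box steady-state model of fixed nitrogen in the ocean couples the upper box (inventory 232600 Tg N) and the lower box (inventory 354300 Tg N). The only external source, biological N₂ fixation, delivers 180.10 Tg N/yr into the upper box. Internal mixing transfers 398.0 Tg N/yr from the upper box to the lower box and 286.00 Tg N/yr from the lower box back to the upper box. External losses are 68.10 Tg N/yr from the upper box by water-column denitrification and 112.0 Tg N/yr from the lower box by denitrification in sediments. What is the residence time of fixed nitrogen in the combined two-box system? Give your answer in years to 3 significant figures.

Residence time in the combined system uses the total inventory and the total *external* removal — internal exchanges between the two boxes cancel.
M_total = 232600 + 354300 = 586900 Tg N.
ΣF_external_out = 68.10 + 112.0 = 180.10 Tg N/yr.
τ = M_total / ΣF_ext = 586900 / 180.10 = 3259 yr.

3260 yr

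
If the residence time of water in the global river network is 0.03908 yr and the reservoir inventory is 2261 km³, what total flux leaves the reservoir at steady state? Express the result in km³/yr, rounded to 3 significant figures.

57900 km³/yr

F = M / τ = 2261 / 0.03908 = 57860 km³/yr.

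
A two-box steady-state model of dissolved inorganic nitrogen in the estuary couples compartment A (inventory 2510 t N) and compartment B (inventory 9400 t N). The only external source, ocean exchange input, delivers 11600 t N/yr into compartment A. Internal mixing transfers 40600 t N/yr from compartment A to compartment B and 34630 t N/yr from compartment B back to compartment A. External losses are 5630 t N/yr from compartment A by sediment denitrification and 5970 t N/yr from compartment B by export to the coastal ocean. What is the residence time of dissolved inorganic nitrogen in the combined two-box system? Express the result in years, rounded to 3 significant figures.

For the system as a whole, the A↔B exchange is internal and contributes nothing to the throughput; only the external sinks remove mass.
M_total = 2510 + 9400 = 11910 t N.
ΣF_external_out = 5630 + 5970 = 11600 t N/yr.
τ = M_total / ΣF_ext = 11910 / 11600 = 1.027 yr.

1.03 yr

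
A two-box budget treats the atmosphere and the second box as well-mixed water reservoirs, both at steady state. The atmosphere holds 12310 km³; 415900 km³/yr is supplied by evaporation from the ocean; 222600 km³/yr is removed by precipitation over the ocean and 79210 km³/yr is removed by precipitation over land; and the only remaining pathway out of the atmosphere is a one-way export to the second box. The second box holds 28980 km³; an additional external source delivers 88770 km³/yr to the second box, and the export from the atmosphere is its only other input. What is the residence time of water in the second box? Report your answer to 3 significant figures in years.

0.143 yr

Balance the atmosphere: ΣF_in = 415900 km³/yr.
Export to the second box = ΣF_in − (222600 + 79210) = 114090 km³/yr.
Total input to the second box = 114090 + 88770 = 202860 km³/yr; at steady state this equals its total output.
τ = M / F = 28980 / 202860 = 0.1429 yr.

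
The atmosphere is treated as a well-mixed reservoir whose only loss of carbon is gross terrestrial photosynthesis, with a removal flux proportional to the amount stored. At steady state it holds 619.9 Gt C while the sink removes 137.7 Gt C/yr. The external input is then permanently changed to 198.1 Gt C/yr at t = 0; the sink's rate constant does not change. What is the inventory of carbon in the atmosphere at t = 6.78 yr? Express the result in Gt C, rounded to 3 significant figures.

832 Gt C

The sink rate constant is k = F₀/M₀ = 137.7/619.9 = 0.2221 yr⁻¹.
Solving dM/dt = F₁ − kM with M(0) = M₀ gives M(t) = F₁/k + (M₀ − F₁/k)·e^(−kt).
F₁/k = 198.1/0.2221 = 891.81 Gt C; kt = 0.2221 × 6.78 = 1.506, e^(−kt) = 0.2218.
M(6.78) = 891.81 + (619.9 − 891.81) × 0.2218 = 891.81 − 60.30 = 831.50 Gt C.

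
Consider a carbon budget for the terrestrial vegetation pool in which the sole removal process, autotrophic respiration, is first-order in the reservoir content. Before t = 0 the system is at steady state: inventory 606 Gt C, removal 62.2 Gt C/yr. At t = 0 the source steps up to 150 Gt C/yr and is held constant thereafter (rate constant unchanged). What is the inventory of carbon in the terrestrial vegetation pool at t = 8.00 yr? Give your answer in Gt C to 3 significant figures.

τ = M₀/F₀ = 606/62.2 = 9.743 yr; rate constant k = 1/τ.
New steady state M_∞ = F₁/k = F₁·τ = 150 × 9.743 = 1461.4 Gt C.
M(t) = M_∞ + (M₀ − M_∞)·e^(−t/τ); t/τ = 8.00/9.743 = 0.8211, so e^(−t/τ) = 0.4399.
M(t) = 1461.4 − 855.4 × 0.4399 = 1085.1 Gt C.

1090 Gt C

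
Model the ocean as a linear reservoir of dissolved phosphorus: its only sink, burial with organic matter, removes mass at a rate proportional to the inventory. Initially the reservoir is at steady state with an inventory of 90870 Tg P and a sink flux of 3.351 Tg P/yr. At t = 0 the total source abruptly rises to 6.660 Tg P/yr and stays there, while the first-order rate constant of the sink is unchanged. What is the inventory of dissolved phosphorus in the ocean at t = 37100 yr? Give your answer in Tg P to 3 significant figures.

158000 Tg P

The sink rate constant is k = F₀/M₀ = 3.351/90870 = 3.688×10^-5 yr⁻¹.
Solving dM/dt = F₁ − kM with M(0) = M₀ gives M(t) = F₁/k + (M₀ − F₁/k)·e^(−kt).
F₁/k = 6.660/3.688×10^-5 = 180600 Tg P; kt = 3.688×10^-5 × 37100 = 1.368, e^(−kt) = 0.2546.
M(37100) = 180600 + (90870 − 180600) × 0.2546 = 180600 − 22840 = 157760 Tg P.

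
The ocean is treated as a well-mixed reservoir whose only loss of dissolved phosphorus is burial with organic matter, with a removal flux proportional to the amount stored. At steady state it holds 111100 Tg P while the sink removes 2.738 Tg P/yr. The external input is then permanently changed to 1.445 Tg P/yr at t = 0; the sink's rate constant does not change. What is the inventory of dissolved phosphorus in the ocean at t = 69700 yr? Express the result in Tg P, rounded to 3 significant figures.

Residence time τ = M₀/F₀ = 40580 yr. The eventual steady state is M_∞ = M₀·(F₁/F₀) = 111100 × 1.445/2.738 = 58634 Tg P.
The anomaly ΔM(t) = M(t) − M_∞ decays as ΔM₀·e^(−t/τ) with ΔM₀ = 111100 − 58634 = 52470 Tg P.
At t = 69700 yr, e^(−t/τ) = e^(−1.718) = 0.1795, so ΔM = 9416 Tg P and M = 58634 + 9416 = 68050 Tg P.

68100 Tg P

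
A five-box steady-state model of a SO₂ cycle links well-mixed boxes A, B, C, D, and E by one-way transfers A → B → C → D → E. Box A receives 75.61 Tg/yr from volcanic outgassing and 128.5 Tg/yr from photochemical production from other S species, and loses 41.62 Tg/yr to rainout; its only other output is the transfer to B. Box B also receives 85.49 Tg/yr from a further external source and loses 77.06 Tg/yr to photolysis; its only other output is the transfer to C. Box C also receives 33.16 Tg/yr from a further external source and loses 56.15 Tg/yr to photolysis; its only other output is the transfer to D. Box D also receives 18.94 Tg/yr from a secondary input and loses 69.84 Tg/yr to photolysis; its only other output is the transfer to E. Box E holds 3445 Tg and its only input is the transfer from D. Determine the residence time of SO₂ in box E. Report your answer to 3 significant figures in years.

35.5 yr

Box A: F(A→B) = (75.61 + 128.5) − 41.62 = 162.49 Tg/yr.
Box B: F(B→C) = (162.49 + 85.49) − 77.06 = 170.92 Tg/yr.
Box C: F(C→D) = (170.92 + 33.16) − 56.15 = 147.93 Tg/yr.
Box D: F(D→E) = (147.93 + 18.94) − 69.84 = 97.030 Tg/yr.
Box E throughput = its input = 97.030 Tg/yr; τ = 3445 / 97.030 = 35.50 yr.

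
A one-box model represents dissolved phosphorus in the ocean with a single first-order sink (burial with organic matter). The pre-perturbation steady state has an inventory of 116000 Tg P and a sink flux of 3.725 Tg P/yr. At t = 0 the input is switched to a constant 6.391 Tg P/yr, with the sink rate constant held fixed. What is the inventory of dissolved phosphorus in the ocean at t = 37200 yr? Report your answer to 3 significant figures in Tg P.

174000 Tg P

τ = M₀/F₀ = 116000/3.725 = 31140 yr; rate constant k = 1/τ.
New steady state M_∞ = F₁/k = F₁·τ = 6.391 × 31140 = 199020 Tg P.
M(t) = M_∞ + (M₀ − M_∞)·e^(−t/τ); t/τ = 37200/31140 = 1.195, so e^(−t/τ) = 0.3028.
M(t) = 199020 − 83020 × 0.3028 = 173880 Tg P.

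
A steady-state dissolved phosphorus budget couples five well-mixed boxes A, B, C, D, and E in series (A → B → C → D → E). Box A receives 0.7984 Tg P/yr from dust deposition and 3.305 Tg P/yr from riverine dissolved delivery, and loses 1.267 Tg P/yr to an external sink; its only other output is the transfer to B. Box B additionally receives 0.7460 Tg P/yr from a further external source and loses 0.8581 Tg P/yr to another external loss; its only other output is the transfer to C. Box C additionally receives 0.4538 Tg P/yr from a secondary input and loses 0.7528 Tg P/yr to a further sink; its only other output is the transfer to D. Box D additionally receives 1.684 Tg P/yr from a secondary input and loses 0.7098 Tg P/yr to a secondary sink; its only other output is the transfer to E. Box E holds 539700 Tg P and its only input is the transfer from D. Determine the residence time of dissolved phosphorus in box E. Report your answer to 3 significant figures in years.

159000 yr

Box A: F(A→B) = (0.7984 + 3.305) − 1.267 = 2.8364 Tg P/yr.
Box B: F(B→C) = (2.8364 + 0.7460) − 0.8581 = 2.7243 Tg P/yr.
Box C: F(C→D) = (2.7243 + 0.4538) − 0.7528 = 2.4253 Tg P/yr.
Box D: F(D→E) = (2.4253 + 1.684) − 0.7098 = 3.3995 Tg P/yr.
Box E throughput = its input = 3.3995 Tg P/yr; τ = 539700 / 3.3995 = 158800 yr.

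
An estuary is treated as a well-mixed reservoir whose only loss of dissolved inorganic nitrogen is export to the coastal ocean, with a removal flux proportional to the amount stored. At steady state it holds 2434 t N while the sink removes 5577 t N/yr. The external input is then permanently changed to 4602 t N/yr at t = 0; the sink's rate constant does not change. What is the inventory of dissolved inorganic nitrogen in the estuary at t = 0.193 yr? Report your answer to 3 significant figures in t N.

2280 t N

Residence time τ = M₀/F₀ = 0.4364 yr. The eventual steady state is M_∞ = M₀·(F₁/F₀) = 2434 × 4602/5577 = 2008.5 t N.
The anomaly ΔM(t) = M(t) − M_∞ decays as ΔM₀·e^(−t/τ) with ΔM₀ = 2434 − 2008.5 = 425.5 t N.
At t = 0.193 yr, e^(−t/τ) = e^(−0.4422) = 0.6426, so ΔM = 273.4 t N and M = 2008.5 + 273.4 = 2281.9 t N.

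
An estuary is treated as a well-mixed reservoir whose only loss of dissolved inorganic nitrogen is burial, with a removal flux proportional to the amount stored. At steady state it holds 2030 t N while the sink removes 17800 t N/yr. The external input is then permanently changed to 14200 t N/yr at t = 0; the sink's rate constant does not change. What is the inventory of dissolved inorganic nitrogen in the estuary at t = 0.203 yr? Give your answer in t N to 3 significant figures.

τ = M₀/F₀ = 2030/17800 = 0.1140 yr; rate constant k = 1/τ.
New steady state M_∞ = F₁/k = F₁·τ = 14200 × 0.1140 = 1619.4 t N.
M(t) = M_∞ + (M₀ − M_∞)·e^(−t/τ); t/τ = 0.203/0.1140 = 1.780, so e^(−t/τ) = 0.1686.
M(t) = 1619.4 + 410.6 × 0.1686 = 1688.7 t N.

1690 t N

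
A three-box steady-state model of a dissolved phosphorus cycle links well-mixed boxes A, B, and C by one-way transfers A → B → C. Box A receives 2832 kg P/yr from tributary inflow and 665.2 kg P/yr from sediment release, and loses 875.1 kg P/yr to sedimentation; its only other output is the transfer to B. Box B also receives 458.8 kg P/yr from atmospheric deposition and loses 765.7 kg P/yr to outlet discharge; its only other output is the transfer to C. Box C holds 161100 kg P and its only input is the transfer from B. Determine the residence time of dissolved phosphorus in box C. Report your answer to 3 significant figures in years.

69.6 yr

Box A: F(A→B) = (2832 + 665.2) − 875.1 = 2622.1 kg P/yr.
Box B: F(B→C) = (2622.1 + 458.8) − 765.7 = 2315.2 kg P/yr.
Box C throughput = its input = 2315.2 kg P/yr; τ = 161100 / 2315.2 = 69.58 yr.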